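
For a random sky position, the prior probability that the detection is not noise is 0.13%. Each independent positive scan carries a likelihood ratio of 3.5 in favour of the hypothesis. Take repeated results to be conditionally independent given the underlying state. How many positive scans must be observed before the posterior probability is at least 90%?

Prior odds: 0.0013 ÷ 0.9987 = 13/9987.
Likelihood ratio per positive scan = 3.5.
Target odds: 0.9 ÷ 0.1 = 9.
Need (13/9987) × 3.5ⁿ ≥ 9, i.e. 3.5ⁿ ≥ 89883/13.
3.5⁷ = 823543/128 falls short of 89883/13 but 3.5⁸ = 5764801/256 reaches it, so n = 8.

8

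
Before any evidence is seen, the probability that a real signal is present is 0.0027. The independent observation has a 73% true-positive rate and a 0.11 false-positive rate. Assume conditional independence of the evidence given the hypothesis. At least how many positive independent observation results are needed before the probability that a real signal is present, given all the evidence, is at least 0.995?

Prior odds = 0.0027/0.9973 = 27/9973.
Likelihood ratio of a positive result = 0.73/0.11 = 73/11.
Target posterior odds = 0.995/0.005 = 199.
Need (27/9973) × (73/11)ⁿ ≥ 199, i.e. (73/11)ⁿ ≥ 1984627/27.
(73/11)⁵ ≈12872.1 falls short of 1984627/27 but (73/11)⁶ ≈85424.2 reaches it, so n = 6.

6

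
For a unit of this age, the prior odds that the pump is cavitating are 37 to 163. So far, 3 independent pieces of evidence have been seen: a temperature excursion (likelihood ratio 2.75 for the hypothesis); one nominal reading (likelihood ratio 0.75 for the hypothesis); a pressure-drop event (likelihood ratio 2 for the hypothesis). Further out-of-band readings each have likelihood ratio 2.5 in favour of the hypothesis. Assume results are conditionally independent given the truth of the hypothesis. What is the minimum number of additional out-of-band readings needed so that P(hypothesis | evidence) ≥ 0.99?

Prior odds = 37/163.
Combined Bayes factor of the evidence already in hand = 2.75 × 0.75 × 2 = 4.125.
Odds after that evidence = (37/163) × 4.125 = 1221/1304.
Target odds = 0.99/0.01 = 99.
Need 2.5ⁿ ≥ 99 ÷ (1221/1304) = 3912/37.
2.5⁵ = 97.65625 falls short of 3912/37 but 2.5⁶ = 244.140625 reaches it, so n = 6.

6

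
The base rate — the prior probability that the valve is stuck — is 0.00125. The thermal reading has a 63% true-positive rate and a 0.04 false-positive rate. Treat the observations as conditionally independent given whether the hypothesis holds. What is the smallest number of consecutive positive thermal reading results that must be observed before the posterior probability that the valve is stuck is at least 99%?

Prior odds: 0.00125 ÷ 0.99875 = 1/799.
Likelihood ratio of a positive result = 0.63/0.04 = 15.75.
Target posterior odds = 0.99/0.01 = 99.
Need (1/799) × 15.75ⁿ ≥ 99, i.e. 15.75ⁿ ≥ 79101.
15.75⁴ = 15752961/256 falls short of 79101 but 15.75⁵ = 992436543/1024 reaches it, so n = 5.

5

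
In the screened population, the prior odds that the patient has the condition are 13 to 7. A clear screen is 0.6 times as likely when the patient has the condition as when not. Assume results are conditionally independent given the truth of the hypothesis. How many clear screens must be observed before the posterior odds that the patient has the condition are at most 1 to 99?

Prior odds = 13/7.
Likelihood ratio per clear screen = 0.6.
Target odds = 1/99.
Need (13/7) × 0.6ⁿ ≤ 1/99, i.e. 0.6ⁿ ≤ 7/1287.
0.6¹⁰ = 59049/9765625 is still above 7/1287 but 0.6¹¹ = 177147/48828125 is at or below it, so n = 11.

11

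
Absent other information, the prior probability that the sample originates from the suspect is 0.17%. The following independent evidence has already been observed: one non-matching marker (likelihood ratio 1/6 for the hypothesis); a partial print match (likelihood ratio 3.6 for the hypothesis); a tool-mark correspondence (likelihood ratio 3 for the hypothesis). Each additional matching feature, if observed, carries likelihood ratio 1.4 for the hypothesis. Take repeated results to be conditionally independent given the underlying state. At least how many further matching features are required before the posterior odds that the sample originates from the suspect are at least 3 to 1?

21

Prior odds = 0.0017/0.9983 = 17/9983.
Combined Bayes factor of the evidence already in hand = (1/6) × 3.6 × 3 = 1.8.
Odds after that evidence = (17/9983) × 1.8 = 153/49915.
Target odds = 3.
Need 1.4ⁿ ≥ 3 ÷ (153/49915) = 49915/51.
1.4²⁰ ≈836.683 falls short of 49915/51 but 1.4²¹ ≈1171.36 reaches it, so n = 21.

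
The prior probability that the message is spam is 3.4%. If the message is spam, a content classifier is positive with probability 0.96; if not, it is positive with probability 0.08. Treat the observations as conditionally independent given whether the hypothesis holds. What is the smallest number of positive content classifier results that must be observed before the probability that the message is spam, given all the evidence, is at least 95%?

Prior odds: 0.034 ÷ 0.966 = 17/483.
Likelihood ratio of a positive = 0.96/0.08 = 12.
Target odds: 0.95 ÷ 0.05 = 19.
Need (17/483) × 12ⁿ ≥ 19, i.e. 12ⁿ ≥ 9177/17.
12² = 144 falls short of 9177/17 but 12³ = 1728 reaches it, so n = 3.

3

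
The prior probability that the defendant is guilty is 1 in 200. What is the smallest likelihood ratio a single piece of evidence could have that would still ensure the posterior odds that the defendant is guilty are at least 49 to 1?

9751

Prior odds = 0.005/0.995 = 1/199.
Target odds = 49.
Required Bayes factor = 49 ÷ (1/199) = 9751.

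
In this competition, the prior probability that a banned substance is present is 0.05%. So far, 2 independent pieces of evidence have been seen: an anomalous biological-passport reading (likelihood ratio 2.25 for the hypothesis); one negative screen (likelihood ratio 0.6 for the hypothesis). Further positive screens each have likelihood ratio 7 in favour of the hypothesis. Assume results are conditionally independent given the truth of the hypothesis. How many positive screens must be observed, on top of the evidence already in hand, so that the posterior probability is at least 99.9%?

8

Prior odds = 0.0005/0.9995 = 1/1999.
Combined Bayes factor of the evidence already in hand = 2.25 × 0.6 = 1.35.
Odds after that evidence = (1/1999) × 1.35 = 27/39980.
Target odds = 0.999/0.001 = 999.
Need 7ⁿ ≥ 999 ÷ (27/39980) = 1479260.
7⁷ = 823543 falls short of 1479260 but 7⁸ = 5764801 reaches it, so n = 8.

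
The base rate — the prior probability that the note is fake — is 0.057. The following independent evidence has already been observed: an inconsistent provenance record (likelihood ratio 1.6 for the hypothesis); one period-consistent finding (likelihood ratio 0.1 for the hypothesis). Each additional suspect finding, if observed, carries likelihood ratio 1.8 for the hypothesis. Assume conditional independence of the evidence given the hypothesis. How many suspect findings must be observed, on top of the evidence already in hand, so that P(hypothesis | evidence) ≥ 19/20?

Prior odds = 0.057/0.943 = 57/943.
Combined Bayes factor of the evidence already in hand = 1.6 × 0.1 = 0.16.
Odds after that evidence = (57/943) × 0.16 = 228/23575.
Target odds = 0.95/0.05 = 19.
Need 1.8ⁿ ≥ 19 ÷ (228/23575) = 23575/12.
1.8¹² ≈1156.83 falls short of 23575/12 but 1.8¹³ ≈2082.3 reaches it, so n = 13.

13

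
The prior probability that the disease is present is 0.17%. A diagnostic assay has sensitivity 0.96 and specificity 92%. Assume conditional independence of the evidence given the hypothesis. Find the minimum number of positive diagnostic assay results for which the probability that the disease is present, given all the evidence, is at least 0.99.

Prior odds = 0.0017/0.9983 = 17/9983.
False-positive rate = 1 − 0.92 = 0.08; likelihood ratio of a positive = 0.96/0.08 = 12.
Target posterior odds = 0.99/0.01 = 99.
Need (17/9983) × 12ⁿ ≥ 99, i.e. 12ⁿ ≥ 988317/17.
12⁴ = 20736 falls short of 988317/17 but 12⁵ = 248832 reaches it, so n = 5.

5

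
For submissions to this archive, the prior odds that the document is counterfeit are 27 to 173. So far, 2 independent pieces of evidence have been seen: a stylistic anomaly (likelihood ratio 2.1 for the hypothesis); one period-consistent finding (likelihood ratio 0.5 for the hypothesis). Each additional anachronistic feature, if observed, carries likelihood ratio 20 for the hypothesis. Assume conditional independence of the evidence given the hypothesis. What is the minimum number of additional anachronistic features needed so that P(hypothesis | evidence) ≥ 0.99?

3

Prior odds = 27/173.
Combined Bayes factor of the evidence already in hand = 2.1 × 0.5 = 1.05.
Odds after that evidence = (27/173) × 1.05 = 567/3460.
Target odds = 0.99/0.01 = 99.
Need 20ⁿ ≥ 99 ÷ (567/3460) = 38060/63.
20² = 400 falls short of 38060/63 but 20³ = 8000 reaches it, so n = 3.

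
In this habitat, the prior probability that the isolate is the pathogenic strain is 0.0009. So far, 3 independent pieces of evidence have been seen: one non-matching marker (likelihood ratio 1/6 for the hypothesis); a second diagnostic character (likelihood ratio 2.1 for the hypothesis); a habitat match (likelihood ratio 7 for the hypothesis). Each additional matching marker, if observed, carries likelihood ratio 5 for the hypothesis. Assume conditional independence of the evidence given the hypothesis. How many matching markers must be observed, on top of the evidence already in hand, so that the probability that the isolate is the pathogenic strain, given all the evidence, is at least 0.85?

5

Prior odds = 0.0009/0.9991 = 9/9991.
Combined Bayes factor of the evidence already in hand = (1/6) × 2.1 × 7 = 2.45.
Odds after that evidence = (9/9991) × 2.45 = 441/199820.
Target odds = 0.85/0.15 = 17/3.
Need 5ⁿ ≥ 17/3 ÷ (441/199820) = 3396940/1323.
5⁴ = 625 falls short of 3396940/1323 but 5⁵ = 3125 reaches it, so n = 5.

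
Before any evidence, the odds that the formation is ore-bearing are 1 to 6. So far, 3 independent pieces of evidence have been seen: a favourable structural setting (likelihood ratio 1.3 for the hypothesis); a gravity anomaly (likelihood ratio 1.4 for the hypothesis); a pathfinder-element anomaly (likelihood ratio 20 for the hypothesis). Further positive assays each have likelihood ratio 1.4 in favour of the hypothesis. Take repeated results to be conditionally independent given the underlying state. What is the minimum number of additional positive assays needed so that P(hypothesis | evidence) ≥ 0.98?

Prior odds = 1/6.
Combined Bayes factor of the evidence already in hand = 1.3 × 1.4 × 20 = 36.4.
Odds after that evidence = (1/6) × 36.4 = 91/15.
Target odds = 0.98/0.02 = 49.
Need 1.4ⁿ ≥ 49 ÷ (91/15) = 105/13.
1.4⁶ = 117649/15625 falls short of 105/13 but 1.4⁷ = 823543/78125 reaches it, so n = 7.

7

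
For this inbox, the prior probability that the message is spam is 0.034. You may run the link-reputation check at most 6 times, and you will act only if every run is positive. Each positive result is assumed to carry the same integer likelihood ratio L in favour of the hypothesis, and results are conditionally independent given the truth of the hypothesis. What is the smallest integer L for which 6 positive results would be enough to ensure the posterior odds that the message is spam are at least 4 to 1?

3

Prior odds = 0.034/0.966 = 17/483.
Target odds = 4.
Need L⁶ ≥ 4 ÷ (17/483) = 1932/17.
2⁶ = 64 < 1932/17 ≤ 729 = 3⁶, so L = 3.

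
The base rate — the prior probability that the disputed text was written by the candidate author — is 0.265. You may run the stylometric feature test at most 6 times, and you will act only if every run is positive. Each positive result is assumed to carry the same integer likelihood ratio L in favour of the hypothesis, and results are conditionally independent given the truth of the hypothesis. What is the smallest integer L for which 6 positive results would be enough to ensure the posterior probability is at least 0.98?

Prior odds = 0.265/0.735 = 53/147.
Target odds = 0.98/0.02 = 49.
Need L⁶ ≥ 49 ÷ (53/147) = 7203/53.
2⁶ = 64 < 7203/53 ≤ 729 = 3⁶, so L = 3.

3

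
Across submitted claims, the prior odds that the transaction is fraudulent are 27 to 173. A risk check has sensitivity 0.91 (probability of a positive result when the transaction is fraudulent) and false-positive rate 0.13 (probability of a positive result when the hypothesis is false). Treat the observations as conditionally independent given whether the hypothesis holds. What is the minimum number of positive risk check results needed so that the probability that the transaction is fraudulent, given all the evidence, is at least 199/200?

4

Prior odds = 27/173.
Likelihood ratio of a positive result = 0.91/0.13 = 7.
Target odds: 0.995 ÷ 0.005 = 199.
Require 7ⁿ ≥ 199 ÷ (27/173) = 34427/27.
7³ = 343 falls short of 34427/27 but 7⁴ = 2401 reaches it, so n = 4.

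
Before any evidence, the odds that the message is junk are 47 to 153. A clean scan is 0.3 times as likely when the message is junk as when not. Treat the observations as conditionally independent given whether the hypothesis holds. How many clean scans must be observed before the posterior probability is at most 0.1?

Prior odds = 47/153.
Likelihood ratio per clean scan = 0.3.
Target posterior odds = 0.1/0.9 = 1/9.
Require 0.3ⁿ ≤ 1/9 ÷ (47/153) = 17/47.
0.3¹ = 0.3, which is already at or below the required 17/47; so n = 1.

1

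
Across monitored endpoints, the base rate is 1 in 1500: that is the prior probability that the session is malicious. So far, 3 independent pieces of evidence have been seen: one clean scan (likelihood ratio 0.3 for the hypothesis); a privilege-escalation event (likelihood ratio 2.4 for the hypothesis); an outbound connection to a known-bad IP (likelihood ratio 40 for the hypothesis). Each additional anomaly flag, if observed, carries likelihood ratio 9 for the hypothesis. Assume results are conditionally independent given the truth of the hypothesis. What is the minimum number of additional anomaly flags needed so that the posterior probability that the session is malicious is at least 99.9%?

5

Prior odds = (1/1500)/(1499/1500) = 1/1499.
Combined Bayes factor of the evidence already in hand = 0.3 × 2.4 × 40 = 28.8.
Odds after that evidence = (1/1499) × 28.8 = 144/7495.
Target odds = 0.999/0.001 = 999.
Need 9ⁿ ≥ 999 ÷ (144/7495) = 51996.5625.
9⁴ = 6561 falls short of 51996.5625 but 9⁵ = 59049 reaches it, so n = 5.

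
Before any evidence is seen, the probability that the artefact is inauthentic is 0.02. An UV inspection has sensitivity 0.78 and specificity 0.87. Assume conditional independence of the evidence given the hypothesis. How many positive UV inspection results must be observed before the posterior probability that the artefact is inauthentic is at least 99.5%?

Prior odds: 0.02 ÷ 0.98 = 1/49.
False-positive rate = 1 − 0.87 = 0.13; likelihood ratio of a positive = 0.78/0.13 = 6.
Target posterior odds = 0.995/0.005 = 199.
Need (1/49) × 6ⁿ ≥ 199, i.e. 6ⁿ ≥ 9751.
6⁵ = 7776 falls short of 9751 but 6⁶ = 46656 reaches it, so n = 6.

6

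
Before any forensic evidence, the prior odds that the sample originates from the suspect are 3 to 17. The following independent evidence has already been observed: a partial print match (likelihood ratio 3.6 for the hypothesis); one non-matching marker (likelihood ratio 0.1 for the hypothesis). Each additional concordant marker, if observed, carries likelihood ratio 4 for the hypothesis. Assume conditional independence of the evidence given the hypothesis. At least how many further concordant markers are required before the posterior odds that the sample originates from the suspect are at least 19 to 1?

Prior odds = 3/17.
Combined Bayes factor of the evidence already in hand = 3.6 × 0.1 = 0.36.
Odds after that evidence = (3/17) × 0.36 = 27/425.
Target odds = 19.
Need 4ⁿ ≥ 19 ÷ (27/425) = 8075/27.
4⁴ = 256 falls short of 8075/27 but 4⁵ = 1024 reaches it, so n = 5.

5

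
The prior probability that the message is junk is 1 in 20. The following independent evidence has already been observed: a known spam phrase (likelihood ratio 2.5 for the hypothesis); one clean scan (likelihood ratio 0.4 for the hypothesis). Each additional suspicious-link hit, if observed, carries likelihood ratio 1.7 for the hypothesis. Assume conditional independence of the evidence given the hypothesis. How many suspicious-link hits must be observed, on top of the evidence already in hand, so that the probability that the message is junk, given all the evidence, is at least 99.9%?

19

Prior odds = 0.05/0.95 = 1/19.
Combined Bayes factor of the evidence already in hand = 2.5 × 0.4 = 1.
Odds after that evidence = (1/19) × 1 = 1/19.
Target odds = 0.999/0.001 = 999.
Need 1.7ⁿ ≥ 999 ÷ (1/19) = 18981.
1.7¹⁸ ≈14063.1 falls short of 18981 but 1.7¹⁹ ≈23907.2 reaches it, so n = 19.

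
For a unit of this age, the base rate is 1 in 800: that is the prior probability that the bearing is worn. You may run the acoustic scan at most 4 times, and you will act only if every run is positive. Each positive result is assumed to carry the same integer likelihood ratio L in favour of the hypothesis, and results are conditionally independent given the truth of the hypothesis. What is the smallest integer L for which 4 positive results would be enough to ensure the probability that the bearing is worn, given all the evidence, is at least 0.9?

Prior odds = 0.00125/0.99875 = 1/799.
Target odds = 0.9/0.1 = 9.
Need L⁴ ≥ 9 ÷ (1/799) = 7191.
9⁴ = 6561 < 7191 ≤ 10000 = 10⁴, so L = 10.

10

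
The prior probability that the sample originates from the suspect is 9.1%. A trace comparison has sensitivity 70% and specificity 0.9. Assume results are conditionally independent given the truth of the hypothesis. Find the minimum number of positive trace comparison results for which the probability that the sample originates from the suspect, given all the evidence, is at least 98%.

4

Prior odds = 0.091/0.909 = 91/909.
False-positive rate = 1 − 0.9 = 0.1; likelihood ratio of a positive = 0.7/0.1 = 7.
Target posterior odds = 0.98/0.02 = 49.
Require 7ⁿ ≥ 49 ÷ (91/909) = 6363/13.
7³ = 343 falls short of 6363/13 but 7⁴ = 2401 reaches it, so n = 4.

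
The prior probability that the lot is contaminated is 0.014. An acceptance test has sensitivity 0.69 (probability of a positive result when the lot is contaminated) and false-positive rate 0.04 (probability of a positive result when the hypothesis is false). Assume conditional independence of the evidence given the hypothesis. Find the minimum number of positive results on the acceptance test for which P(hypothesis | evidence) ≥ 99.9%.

4

Prior odds = 0.014/0.986 = 7/493.
Likelihood ratio of a positive result = 0.69/0.04 = 17.25.
Target posterior odds = 0.999/0.001 = 999.
Need (7/493) × 17.25ⁿ ≥ 999, i.e. 17.25ⁿ ≥ 492507/7.
17.25³ = 5132.953125 falls short of 492507/7 but 17.25⁴ = 22667121/256 reaches it, so n = 4.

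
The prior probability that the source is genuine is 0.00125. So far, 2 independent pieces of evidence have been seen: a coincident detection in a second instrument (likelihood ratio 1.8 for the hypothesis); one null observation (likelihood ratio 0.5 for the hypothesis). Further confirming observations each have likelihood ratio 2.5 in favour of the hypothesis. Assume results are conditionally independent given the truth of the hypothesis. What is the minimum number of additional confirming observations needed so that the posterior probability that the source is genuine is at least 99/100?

Prior odds = 0.00125/0.99875 = 1/799.
Combined Bayes factor of the evidence already in hand = 1.8 × 0.5 = 0.9.
Odds after that evidence = (1/799) × 0.9 = 9/7990.
Target odds = 0.99/0.01 = 99.
Need 2.5ⁿ ≥ 99 ÷ (9/7990) = 87890.
2.5¹² = 244140625/4096 falls short of 87890 but 2.5¹³ ≈149012 reaches it, so n = 13.

13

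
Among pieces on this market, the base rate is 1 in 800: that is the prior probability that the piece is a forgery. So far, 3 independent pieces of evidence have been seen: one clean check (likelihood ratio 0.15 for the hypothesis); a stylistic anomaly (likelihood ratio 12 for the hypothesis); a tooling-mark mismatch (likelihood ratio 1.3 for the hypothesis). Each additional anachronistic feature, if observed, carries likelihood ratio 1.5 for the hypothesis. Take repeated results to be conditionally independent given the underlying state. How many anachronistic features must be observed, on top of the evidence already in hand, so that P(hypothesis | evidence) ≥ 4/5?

18

Prior odds = 0.00125/0.99875 = 1/799.
Combined Bayes factor of the evidence already in hand = 0.15 × 12 × 1.3 = 2.34.
Odds after that evidence = (1/799) × 2.34 = 117/39950.
Target odds = 0.8/0.2 = 4.
Need 1.5ⁿ ≥ 4 ÷ (117/39950) = 159800/117.
1.5¹⁷ = 129140163/131072 falls short of 159800/117 but 1.5¹⁸ = 387420489/262144 reaches it, so n = 18.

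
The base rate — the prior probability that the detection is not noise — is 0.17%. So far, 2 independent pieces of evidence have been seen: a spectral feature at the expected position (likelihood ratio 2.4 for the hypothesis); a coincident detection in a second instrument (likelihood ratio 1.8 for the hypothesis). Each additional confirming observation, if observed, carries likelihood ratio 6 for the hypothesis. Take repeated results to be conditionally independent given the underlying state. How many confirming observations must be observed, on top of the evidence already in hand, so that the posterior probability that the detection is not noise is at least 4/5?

4

Prior odds = 0.0017/0.9983 = 17/9983.
Combined Bayes factor of the evidence already in hand = 2.4 × 1.8 = 4.32.
Odds after that evidence = (17/9983) × 4.32 = 1836/249575.
Target odds = 0.8/0.2 = 4.
Need 6ⁿ ≥ 4 ÷ (1836/249575) = 249575/459.
6³ = 216 falls short of 249575/459 but 6⁴ = 1296 reaches it, so n = 4.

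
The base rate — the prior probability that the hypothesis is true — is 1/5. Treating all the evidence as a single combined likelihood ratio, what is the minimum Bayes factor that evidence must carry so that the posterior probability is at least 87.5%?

28

Prior odds = 0.2/0.8 = 0.25.
Target odds = 0.875/0.125 = 7.
Required Bayes factor = 7 ÷ 0.25 = 28.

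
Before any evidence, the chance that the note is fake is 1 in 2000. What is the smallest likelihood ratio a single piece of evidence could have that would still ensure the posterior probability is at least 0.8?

7996

Prior odds = 0.0005/0.9995 = 1/1999.
Target odds = 0.8/0.2 = 4.
Required Bayes factor = 4 ÷ (1/1999) = 7996.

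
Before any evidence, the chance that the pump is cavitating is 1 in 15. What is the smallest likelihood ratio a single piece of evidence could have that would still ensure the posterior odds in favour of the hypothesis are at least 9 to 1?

Prior odds = (1/15)/(14/15) = 1/14.
Target odds = 9.
Required Bayes factor = 9 ÷ (1/14) = 126.

126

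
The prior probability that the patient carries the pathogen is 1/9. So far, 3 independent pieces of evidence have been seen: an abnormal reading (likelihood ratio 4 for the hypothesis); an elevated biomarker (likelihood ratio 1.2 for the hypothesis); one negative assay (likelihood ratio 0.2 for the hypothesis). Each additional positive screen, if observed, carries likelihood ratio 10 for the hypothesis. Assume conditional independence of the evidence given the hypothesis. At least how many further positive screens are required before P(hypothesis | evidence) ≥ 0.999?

4

Prior odds = (1/9)/(8/9) = 0.125.
Combined Bayes factor of the evidence already in hand = 4 × 1.2 × 0.2 = 0.96.
Odds after that evidence = 0.125 × 0.96 = 0.12.
Target odds = 0.999/0.001 = 999.
Need 10ⁿ ≥ 999 ÷ 0.12 = 8325.
10³ = 1000 falls short of 8325 but 10⁴ = 10000 reaches it, so n = 4.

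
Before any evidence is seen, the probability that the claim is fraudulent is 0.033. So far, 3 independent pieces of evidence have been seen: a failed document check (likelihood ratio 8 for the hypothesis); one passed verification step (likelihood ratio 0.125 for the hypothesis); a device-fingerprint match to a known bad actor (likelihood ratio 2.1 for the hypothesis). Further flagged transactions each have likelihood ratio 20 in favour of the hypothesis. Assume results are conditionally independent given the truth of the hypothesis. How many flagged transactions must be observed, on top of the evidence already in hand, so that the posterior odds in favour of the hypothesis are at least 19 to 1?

Prior odds = 0.033/0.967 = 33/967.
Combined Bayes factor of the evidence already in hand = 8 × 0.125 × 2.1 = 2.1.
Odds after that evidence = (33/967) × 2.1 = 693/9670.
Target odds = 19.
Need 20ⁿ ≥ 19 ÷ (693/9670) = 183730/693.
20¹ = 20 falls short of 183730/693 but 20² = 400 reaches it, so n = 2.

2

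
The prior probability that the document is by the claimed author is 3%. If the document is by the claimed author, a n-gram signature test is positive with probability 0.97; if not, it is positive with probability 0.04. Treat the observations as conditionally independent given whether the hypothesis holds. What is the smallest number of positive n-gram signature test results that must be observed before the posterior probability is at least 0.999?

Prior odds: 0.03 ÷ 0.97 = 3/97.
Likelihood ratio of a positive = 0.97/0.04 = 24.25.
Target odds: 0.999 ÷ 0.001 = 999.
Need (3/97) × 24.25ⁿ ≥ 999, i.e. 24.25ⁿ ≥ 32301.
24.25³ = 912673/64 falls short of 32301 but 24.25⁴ = 88529281/256 reaches it, so n = 4.

4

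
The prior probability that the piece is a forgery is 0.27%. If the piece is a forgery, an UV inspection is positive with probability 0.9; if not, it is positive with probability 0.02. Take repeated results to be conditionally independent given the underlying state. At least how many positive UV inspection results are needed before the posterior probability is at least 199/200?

Prior odds: 0.0027 ÷ 0.9973 = 27/9973.
Likelihood ratio of a positive = 0.9/0.02 = 45.
Target posterior odds = 0.995/0.005 = 199.
Need (27/9973) × 45ⁿ ≥ 199, i.e. 45ⁿ ≥ 1984627/27.
45² = 2025 falls short of 1984627/27 but 45³ = 91125 reaches it, so n = 3.

3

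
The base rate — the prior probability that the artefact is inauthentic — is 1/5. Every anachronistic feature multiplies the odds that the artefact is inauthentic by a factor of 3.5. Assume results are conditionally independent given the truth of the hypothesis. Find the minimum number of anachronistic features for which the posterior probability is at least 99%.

5

Prior odds: 0.2 ÷ 0.8 = 0.25.
Likelihood ratio per anachronistic feature = 3.5.
Target posterior odds = 0.99/0.01 = 99.
Need 0.25 × 3.5ⁿ ≥ 99, i.e. 3.5ⁿ ≥ 396.
3.5⁴ = 150.0625 falls short of 396 but 3.5⁵ = 525.21875 reaches it, so n = 5.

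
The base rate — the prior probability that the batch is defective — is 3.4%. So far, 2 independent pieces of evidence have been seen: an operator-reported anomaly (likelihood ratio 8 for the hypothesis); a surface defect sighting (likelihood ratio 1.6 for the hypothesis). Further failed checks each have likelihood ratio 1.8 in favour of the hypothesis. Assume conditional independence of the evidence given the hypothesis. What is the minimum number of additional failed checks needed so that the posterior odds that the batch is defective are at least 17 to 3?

Prior odds = 0.034/0.966 = 17/483.
Combined Bayes factor of the evidence already in hand = 8 × 1.6 = 12.8.
Odds after that evidence = (17/483) × 12.8 = 1088/2415.
Target odds = 17/3.
Need 1.8ⁿ ≥ 17/3 ÷ (1088/2415) = 12.578125.
1.8⁴ = 10.4976 falls short of 12.578125 but 1.8⁵ = 18.89568 reaches it, so n = 5.

5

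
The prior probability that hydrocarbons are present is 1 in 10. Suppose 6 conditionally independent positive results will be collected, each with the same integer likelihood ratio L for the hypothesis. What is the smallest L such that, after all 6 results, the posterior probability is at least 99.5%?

Prior odds = 0.1/0.9 = 1/9.
Target odds = 0.995/0.005 = 199.
Need L⁶ ≥ 199 ÷ (1/9) = 1791.
3⁶ = 729 < 1791 ≤ 4096 = 4⁶, so L = 4.

4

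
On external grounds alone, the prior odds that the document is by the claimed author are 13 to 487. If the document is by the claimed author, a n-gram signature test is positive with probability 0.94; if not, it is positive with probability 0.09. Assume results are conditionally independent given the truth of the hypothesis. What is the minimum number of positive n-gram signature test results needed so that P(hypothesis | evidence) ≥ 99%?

Prior odds = 13/487.
Likelihood ratio of a positive = 0.94/0.09 = 94/9.
Target posterior odds = 0.99/0.01 = 99.
Need (13/487) × (94/9)ⁿ ≥ 99, i.e. (94/9)ⁿ ≥ 48213/13.
(94/9)³ = 830584/729 falls short of 48213/13 but (94/9)⁴ = 78074896/6561 reaches it, so n = 4.

4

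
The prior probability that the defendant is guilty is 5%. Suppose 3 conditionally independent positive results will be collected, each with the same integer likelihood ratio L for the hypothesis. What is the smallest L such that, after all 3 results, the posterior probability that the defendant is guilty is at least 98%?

Prior odds = 0.05/0.95 = 1/19.
Target odds = 0.98/0.02 = 49.
Need L³ ≥ 49 ÷ (1/19) = 931.
9³ = 729 < 931 ≤ 1000 = 10³, so L = 10.

10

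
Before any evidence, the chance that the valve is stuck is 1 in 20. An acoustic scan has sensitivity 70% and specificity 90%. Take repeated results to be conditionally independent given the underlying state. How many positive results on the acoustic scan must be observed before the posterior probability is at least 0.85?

Prior odds: 0.05 ÷ 0.95 = 1/19.
False-positive rate = 1 − 0.9 = 0.1; likelihood ratio of a positive = 0.7/0.1 = 7.
Target odds: 0.85 ÷ 0.15 = 17/3.
Need (1/19) × 7ⁿ ≥ 17/3, i.e. 7ⁿ ≥ 323/3.
7² = 49 falls short of 323/3 but 7³ = 343 reaches it, so n = 3.

3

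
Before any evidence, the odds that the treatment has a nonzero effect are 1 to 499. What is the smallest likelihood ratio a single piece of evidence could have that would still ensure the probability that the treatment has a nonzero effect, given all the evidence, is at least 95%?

Prior odds = 1/499.
Target odds = 0.95/0.05 = 19.
Required Bayes factor = 19 ÷ (1/499) = 9481.

9481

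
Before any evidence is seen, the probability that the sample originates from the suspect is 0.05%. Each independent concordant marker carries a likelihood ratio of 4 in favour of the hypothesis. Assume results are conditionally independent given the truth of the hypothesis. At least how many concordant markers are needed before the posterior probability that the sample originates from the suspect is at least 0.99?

Prior odds = 0.0005/0.9995 = 1/1999.
Likelihood ratio per concordant marker = 4.
Target posterior odds = 0.99/0.01 = 99.
Require 4ⁿ ≥ 99 ÷ (1/1999) = 197901.
4⁸ = 65536 falls short of 197901 but 4⁹ = 262144 reaches it, so n = 9.

9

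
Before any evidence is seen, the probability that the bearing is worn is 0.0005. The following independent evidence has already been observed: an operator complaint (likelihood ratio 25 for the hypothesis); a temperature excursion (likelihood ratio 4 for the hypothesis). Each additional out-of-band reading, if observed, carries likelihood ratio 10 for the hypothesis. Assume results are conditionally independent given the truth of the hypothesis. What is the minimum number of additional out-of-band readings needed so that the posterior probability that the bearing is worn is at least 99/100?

Prior odds = 0.0005/0.9995 = 1/1999.
Combined Bayes factor of the evidence already in hand = 25 × 4 = 100.
Odds after that evidence = (1/1999) × 100 = 100/1999.
Target odds = 0.99/0.01 = 99.
Need 10ⁿ ≥ 99 ÷ (100/1999) = 1979.01.
10³ = 1000 falls short of 1979.01 but 10⁴ = 10000 reaches it, so n = 4.

4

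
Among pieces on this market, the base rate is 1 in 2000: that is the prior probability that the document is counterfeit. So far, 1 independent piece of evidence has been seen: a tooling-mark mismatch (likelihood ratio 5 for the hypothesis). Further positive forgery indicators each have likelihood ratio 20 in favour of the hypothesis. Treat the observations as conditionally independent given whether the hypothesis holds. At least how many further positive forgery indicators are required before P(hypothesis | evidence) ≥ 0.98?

Prior odds = 0.0005/0.9995 = 1/1999.
Bayes factor of the evidence already in hand = 5.
Odds after that evidence = (1/1999) × 5 = 5/1999.
Target odds = 0.98/0.02 = 49.
Need 20ⁿ ≥ 49 ÷ (5/1999) = 19590.2.
20³ = 8000 falls short of 19590.2 but 20⁴ = 160000 reaches it, so n = 4.

4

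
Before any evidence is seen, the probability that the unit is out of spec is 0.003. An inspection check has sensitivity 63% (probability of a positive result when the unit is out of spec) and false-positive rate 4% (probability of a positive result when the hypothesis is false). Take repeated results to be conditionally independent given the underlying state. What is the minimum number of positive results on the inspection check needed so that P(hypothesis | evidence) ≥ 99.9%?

5

Prior odds = 0.003/0.997 = 3/997.
Likelihood ratio of a positive result = 0.63/0.04 = 15.75.
Target odds: 0.999 ÷ 0.001 = 999.
Need (3/997) × 15.75ⁿ ≥ 999, i.e. 15.75ⁿ ≥ 332001.
15.75⁴ = 15752961/256 falls short of 332001 but 15.75⁵ = 992436543/1024 reaches it, so n = 5.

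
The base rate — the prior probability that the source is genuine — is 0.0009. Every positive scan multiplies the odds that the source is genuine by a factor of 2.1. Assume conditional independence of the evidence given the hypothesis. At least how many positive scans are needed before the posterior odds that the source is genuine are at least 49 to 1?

15

Prior odds: 0.0009 ÷ 0.9991 = 9/9991.
Likelihood ratio per positive scan = 2.1.
Target odds = 49.
Need (9/9991) × 2.1ⁿ ≥ 49, i.e. 2.1ⁿ ≥ 489559/9.
2.1¹⁴ ≈32439.2 falls short of 489559/9 but 2.1¹⁵ ≈68122.3 reaches it, so n = 15.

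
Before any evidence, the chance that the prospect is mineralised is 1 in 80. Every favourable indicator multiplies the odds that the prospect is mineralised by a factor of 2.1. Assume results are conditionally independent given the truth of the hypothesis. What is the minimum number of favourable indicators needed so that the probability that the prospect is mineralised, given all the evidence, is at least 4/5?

Prior odds = 0.0125/0.9875 = 1/79.
Likelihood ratio per favourable indicator = 2.1.
Target odds: 0.8 ÷ 0.2 = 4.
Need (1/79) × 2.1ⁿ ≥ 4, i.e. 2.1ⁿ ≥ 316.
2.1⁷ ≈180.109 falls short of 316 but 2.1⁸ ≈378.229 reaches it, so n = 8.

8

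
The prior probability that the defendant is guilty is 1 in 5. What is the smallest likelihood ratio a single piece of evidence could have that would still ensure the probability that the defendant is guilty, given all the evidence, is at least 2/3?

Prior odds = 0.2/0.8 = 0.25.
Target odds = (2/3)/(1/3) = 2.
Required Bayes factor = 2 ÷ 0.25 = 8.

8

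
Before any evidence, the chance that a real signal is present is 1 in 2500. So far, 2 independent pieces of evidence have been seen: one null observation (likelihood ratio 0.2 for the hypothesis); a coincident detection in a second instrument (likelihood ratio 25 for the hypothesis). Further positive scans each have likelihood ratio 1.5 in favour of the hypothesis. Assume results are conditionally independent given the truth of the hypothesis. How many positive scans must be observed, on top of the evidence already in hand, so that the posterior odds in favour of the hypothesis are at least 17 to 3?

20

Prior odds = 0.0004/0.9996 = 1/2499.
Combined Bayes factor of the evidence already in hand = 0.2 × 25 = 5.
Odds after that evidence = (1/2499) × 5 = 5/2499.
Target odds = 17/3.
Need 1.5ⁿ ≥ 17/3 ÷ (5/2499) = 2832.2.
1.5¹⁹ ≈2216.84 falls short of 2832.2 but 1.5²⁰ ≈3325.26 reaches it, so n = 20.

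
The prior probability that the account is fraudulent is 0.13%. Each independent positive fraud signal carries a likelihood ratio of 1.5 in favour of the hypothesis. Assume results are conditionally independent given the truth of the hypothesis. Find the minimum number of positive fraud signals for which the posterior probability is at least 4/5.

Prior odds = 0.0013/0.9987 = 13/9987.
Likelihood ratio per positive fraud signal = 1.5.
Target posterior odds = 0.8/0.2 = 4.
Require 1.5ⁿ ≥ 4 ÷ (13/9987) = 39948/13.
1.5¹⁹ ≈2216.84 falls short of 39948/13 but 1.5²⁰ ≈3325.26 reaches it, so n = 20.

20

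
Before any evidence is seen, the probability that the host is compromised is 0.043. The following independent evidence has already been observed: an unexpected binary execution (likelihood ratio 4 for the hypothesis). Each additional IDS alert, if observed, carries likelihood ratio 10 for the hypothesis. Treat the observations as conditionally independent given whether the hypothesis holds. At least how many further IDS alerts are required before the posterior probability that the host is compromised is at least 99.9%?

4

Prior odds = 0.043/0.957 = 43/957.
Bayes factor of the evidence already in hand = 4.
Odds after that evidence = (43/957) × 4 = 172/957.
Target odds = 0.999/0.001 = 999.
Need 10ⁿ ≥ 999 ÷ (172/957) = 956043/172.
10³ = 1000 falls short of 956043/172 but 10⁴ = 10000 reaches it, so n = 4.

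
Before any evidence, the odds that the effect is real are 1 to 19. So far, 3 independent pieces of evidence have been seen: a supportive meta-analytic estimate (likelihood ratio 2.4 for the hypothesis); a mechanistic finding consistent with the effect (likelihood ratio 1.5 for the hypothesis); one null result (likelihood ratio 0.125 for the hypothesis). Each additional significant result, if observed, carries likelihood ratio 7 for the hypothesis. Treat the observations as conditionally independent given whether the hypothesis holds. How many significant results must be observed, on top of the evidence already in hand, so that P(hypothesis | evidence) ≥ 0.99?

Prior odds = 1/19.
Combined Bayes factor of the evidence already in hand = 2.4 × 1.5 × 0.125 = 0.45.
Odds after that evidence = (1/19) × 0.45 = 9/380.
Target odds = 0.99/0.01 = 99.
Need 7ⁿ ≥ 99 ÷ (9/380) = 4180.
7⁴ = 2401 falls short of 4180 but 7⁵ = 16807 reaches it, so n = 5.

5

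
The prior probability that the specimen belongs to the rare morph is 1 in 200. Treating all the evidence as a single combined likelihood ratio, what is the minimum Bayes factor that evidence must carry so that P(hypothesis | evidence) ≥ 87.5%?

1393

Prior odds = 0.005/0.995 = 1/199.
Target odds = 0.875/0.125 = 7.
Required Bayes factor = 7 ÷ (1/199) = 1393.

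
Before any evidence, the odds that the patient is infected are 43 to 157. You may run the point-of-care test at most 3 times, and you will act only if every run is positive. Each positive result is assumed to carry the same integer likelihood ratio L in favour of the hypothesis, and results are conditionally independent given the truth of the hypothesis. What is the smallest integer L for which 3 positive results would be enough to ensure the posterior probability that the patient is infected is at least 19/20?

5

Prior odds = 43/157.
Target odds = 0.95/0.05 = 19.
Need L³ ≥ 19 ÷ (43/157) = 2983/43.
4³ = 64 < 2983/43 ≤ 125 = 5³, so L = 5.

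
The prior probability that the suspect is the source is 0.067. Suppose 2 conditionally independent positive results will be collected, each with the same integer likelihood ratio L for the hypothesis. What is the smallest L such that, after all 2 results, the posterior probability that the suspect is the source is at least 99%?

Prior odds = 0.067/0.933 = 67/933.
Target odds = 0.99/0.01 = 99.
Need L² ≥ 99 ÷ (67/933) = 92367/67.
37² = 1369 < 92367/67 ≤ 1444 = 38², so L = 38.

38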